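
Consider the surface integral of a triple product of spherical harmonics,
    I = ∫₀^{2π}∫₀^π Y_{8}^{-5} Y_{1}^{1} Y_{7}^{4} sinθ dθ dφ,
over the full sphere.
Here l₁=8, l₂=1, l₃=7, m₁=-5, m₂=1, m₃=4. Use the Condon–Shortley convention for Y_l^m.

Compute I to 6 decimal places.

-0.270230

Checks pass: Σm=0; 16 even; l₃=7∈[7,9].
(2·8+1)(2·1+1)(2·7+1) = 765
Δ: 2! 14! 0! / 17! → 1/2040
sum: t=1:−1/25401600 = -1/25401600
3j²(8 1 7; 0 0 0) = Δ·Π!·Σ² = 8/255  (sign +1)
sum: t=2:+1/479001600 = 1/479001600
3j²(8 1 7; -5 1 4) = Δ·Π!·Σ² = 13/340  (sign -1)
combine: 4πI² = 765·8/255·13/340 = 78/85
take √, sign -1: I = -0.27022959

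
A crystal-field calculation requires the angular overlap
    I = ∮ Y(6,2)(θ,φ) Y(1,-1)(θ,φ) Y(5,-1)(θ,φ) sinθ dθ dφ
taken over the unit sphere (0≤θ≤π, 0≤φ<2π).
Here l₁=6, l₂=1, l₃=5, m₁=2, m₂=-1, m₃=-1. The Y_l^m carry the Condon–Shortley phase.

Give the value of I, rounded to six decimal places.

m-sum 0 ✓  L=12 even ✓  5≤5≤7 ✓
Π(2lᵢ+1) = 13×3×11 = 429
triangle coeff Δ(6,1,5) = 1/858
Σ_t [1,1]: t=1:−1/14400 = -1/14400
(3j)²=6/143 [(6 1 5; 0 0 0)], sign=+1
Σ_t [0,0]: t=0:+1/34560 = 1/34560
(3j)²=14/429 [(6 1 5; 2 -1 -1)], sign=+1
⇒ 4πI² = 84/143
I = (+1)√(84/143/(4π)) = 0.21620548

0.216205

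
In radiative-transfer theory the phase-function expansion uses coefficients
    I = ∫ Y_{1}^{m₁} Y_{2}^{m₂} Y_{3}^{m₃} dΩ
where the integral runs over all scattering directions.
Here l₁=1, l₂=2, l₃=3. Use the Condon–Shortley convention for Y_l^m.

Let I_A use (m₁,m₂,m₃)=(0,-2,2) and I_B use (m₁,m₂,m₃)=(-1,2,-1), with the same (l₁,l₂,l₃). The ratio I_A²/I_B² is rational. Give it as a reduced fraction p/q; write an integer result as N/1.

Same 1,2,3: normalisation and zero-m 3j drop out of the ratio.
A: Δ: 0! 2! 4! / 7! → 1/105; sum: t=0:+1/24 = 1/24; 3j²(1 2 3; 0 -2 2) = Δ·Π!·Σ² = 1/21  (sign -1)
B: Δ: 0! 2! 4! / 7! → 1/105; sum: t=0:+1/48 = 1/48; 3j²(1 2 3; -1 2 -1) = Δ·Π!·Σ² = 1/105  (sign +1)
I_A²/I_B² = (1/21)/(1/105) = 5/1

5/1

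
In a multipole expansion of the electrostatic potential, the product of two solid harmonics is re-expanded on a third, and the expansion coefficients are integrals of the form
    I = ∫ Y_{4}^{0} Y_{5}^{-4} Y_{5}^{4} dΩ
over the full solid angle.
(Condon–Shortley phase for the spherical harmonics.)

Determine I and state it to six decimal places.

m-sum 0 ✓  L=14 even ✓  1≤5≤9 ✓
Π(2lᵢ+1) = 9×11×11 = 1089
triangle coeff Δ(4,5,5) = 1/3153150
Σ_t [0,4]: t=0:+1/69120 t=1:−1/1728 t=2:+1/576 t=3:−1/1728 t=4:+1/69120 = 7/11520
(3j)²=2/143 [(4 5 5; 0 0 0)], sign=-1
Σ_t [0,1]: t=0:+1/69120 t=1:−1/25920 = -1/41472
(3j)²=2/143 [(4 5 5; 0 -4 4)], sign=+1
⇒ 4πI² = 36/169
I = (-1)√(36/169/(4π)) = -0.13019760

-0.130198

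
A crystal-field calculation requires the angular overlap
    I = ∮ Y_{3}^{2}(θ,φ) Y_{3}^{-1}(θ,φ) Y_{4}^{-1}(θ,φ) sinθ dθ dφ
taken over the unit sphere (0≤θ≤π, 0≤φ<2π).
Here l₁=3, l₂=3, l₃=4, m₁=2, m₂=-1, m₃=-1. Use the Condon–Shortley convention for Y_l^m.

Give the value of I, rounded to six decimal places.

0.145070

Checks pass: Σm=0; 10 even; l₃=4∈[0,6].
(2·3+1)(2·3+1)(2·4+1) = 441
Δ: 2! 4! 4! / 11! → 1/34650
sum: t=0:+1/72 t=1:−1/16 t=2:+1/72 = -5/144
3j²(3 3 4; 0 0 0) = Δ·Π!·Σ² = 2/77  (sign -1)
sum: t=0:+1/48 t=1:−1/144 = 1/72
3j²(3 3 4; 2 -1 -1) = Δ·Π!·Σ² = 16/693  (sign -1)
combine: 4πI² = 441·2/77·16/693 = 32/121
take √, sign +1: I = 0.14506992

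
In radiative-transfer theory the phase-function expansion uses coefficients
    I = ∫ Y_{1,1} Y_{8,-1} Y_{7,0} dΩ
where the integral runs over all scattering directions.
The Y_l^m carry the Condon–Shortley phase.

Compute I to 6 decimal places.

-0.183585

m-sum 0 ✓  L=16 even ✓  7≤7≤9 ✓
Π(2lᵢ+1) = 3×17×15 = 765
triangle coeff Δ(1,8,7) = 1/2040
Σ_t [1,1]: t=1:−1/25401600 = -1/25401600
(3j)²=8/255 [(1 8 7; 0 0 0)], sign=+1
Σ_t [0,0]: t=0:+1/50803200 = 1/50803200
(3j)²=3/170 [(1 8 7; 1 -1 0)], sign=-1
⇒ 4πI² = 36/85
I = (-1)√(36/85/(4π)) = -0.18358486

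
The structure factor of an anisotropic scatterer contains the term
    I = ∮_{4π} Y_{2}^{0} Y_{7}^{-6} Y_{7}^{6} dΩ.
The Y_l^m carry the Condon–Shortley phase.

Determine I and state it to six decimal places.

Checks pass: Σm=0; 16 even; l₃=7∈[5,9].
(2·2+1)(2·7+1)(2·7+1) = 1125
Δ: 2! 2! 12! / 17! → 1/185640
sum: t=0:+1/2419200 t=1:−1/518400 t=2:+1/2419200 = -1/907200
3j²(2 7 7; 0 0 0) = Δ·Π!·Σ² = 56/3315  (sign +1)
sum: t=0:+1/159667200 t=1:−1/479001600 = 1/239500800
3j²(2 7 7; 0 -6 6) = Δ·Π!·Σ² = 26/1785  (sign -1)
combine: 4πI² = 1125·56/3315·26/1785 = 80/289
take √, sign -1: I = -0.14841956

-0.148420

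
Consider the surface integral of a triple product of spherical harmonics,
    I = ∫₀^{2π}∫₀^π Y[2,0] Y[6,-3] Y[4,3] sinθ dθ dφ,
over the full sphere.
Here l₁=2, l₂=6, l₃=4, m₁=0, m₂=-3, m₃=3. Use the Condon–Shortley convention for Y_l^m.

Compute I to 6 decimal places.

Rules hold: Σm=0, L=12 even, 4≤4≤8.
N = 5·13·9 = 585
Δ = 4!·0!·8!/13! = 1/6435
Racah Σ t=2..2: t=2:+1/2304 = 1/2304
⇒ 3j(2 6 4; 0 0 0)² = 5/143, sgn +1
Racah Σ t=2..2: t=2:+1/20160 = 1/20160
⇒ 3j(2 6 4; 0 -3 3)² = 12/715, sgn -1
4πI² = N·(3j₀)²·(3jₘ)² = 540/1573
I = -1·√(0.343293/4π) = -0.16528277

-0.165283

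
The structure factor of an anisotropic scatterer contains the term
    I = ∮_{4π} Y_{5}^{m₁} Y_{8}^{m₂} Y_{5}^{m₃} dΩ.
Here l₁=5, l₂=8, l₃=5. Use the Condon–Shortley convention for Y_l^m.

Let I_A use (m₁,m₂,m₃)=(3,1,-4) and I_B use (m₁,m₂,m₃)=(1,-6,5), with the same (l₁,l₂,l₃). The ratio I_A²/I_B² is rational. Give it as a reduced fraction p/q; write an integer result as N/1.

104/385

Same 5,8,5: normalisation and zero-m 3j drop out of the ratio.
A: Δ: 8! 2! 8! / 19! → 1/37413090; sum: t=1:−1/203212800 t=2:+1/14515200 = 13/203212800; 3j²(5 8 5; 3 1 -4) = Δ·Π!·Σ² = 104/17765  (sign -1)
B: Δ: 8! 2! 8! / 19! → 1/37413090; sum: t=2:+1/116121600 = 1/116121600; 3j²(5 8 5; 1 -6 5) = Δ·Π!·Σ² = 7/323  (sign +1)
I_A²/I_B² = (104/17765)/(7/323) = 104/385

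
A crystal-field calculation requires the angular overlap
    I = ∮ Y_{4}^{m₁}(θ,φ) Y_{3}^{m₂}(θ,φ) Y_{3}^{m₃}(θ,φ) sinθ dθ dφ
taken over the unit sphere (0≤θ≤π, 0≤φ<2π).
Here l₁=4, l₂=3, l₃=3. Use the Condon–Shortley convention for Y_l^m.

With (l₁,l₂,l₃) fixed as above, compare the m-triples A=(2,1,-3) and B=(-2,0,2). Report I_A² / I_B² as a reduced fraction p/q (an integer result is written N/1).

18/1

Shared (l₁,l₂,l₃)=(4,3,3): N and (l;000)² cancel in I_A²/I_B².
A: Δ = 4!·4!·2!/11! = 1/34650; Racah Σ t=2..2: t=2:+1/192 = 1/192; ⇒ 3j(4 3 3; 2 1 -3)² = 3/77, sgn +1
B: Δ = 4!·4!·2!/11! = 1/34650; Racah Σ t=2..3: t=2:+1/96 t=3:−1/72 = -1/288; ⇒ 3j(4 3 3; -2 0 2)² = 1/462, sgn +1
I_A²/I_B² = (3/77)/(1/462) = 18/1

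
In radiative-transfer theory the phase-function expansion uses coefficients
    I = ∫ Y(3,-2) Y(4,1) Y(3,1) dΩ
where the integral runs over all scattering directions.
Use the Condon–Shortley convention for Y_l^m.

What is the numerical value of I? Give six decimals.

Rules hold: Σm=0, L=10 even, 1≤3≤7.
N = 7·9·7 = 441
Δ = 4!·2!·4!/11! = 1/34650
Racah Σ t=1..3: t=1:−1/72 t=2:+1/16 t=3:−1/72 = 5/144
⇒ 3j(3 4 3; 0 0 0)² = 2/77, sgn -1
Racah Σ t=3..4: t=3:−1/48 t=4:+1/144 = -1/72
⇒ 3j(3 4 3; -2 1 1)² = 16/693, sgn -1
4πI² = N·(3j₀)²·(3jₘ)² = 32/121
I = +1·√(0.264463/4π) = 0.14506992

0.145070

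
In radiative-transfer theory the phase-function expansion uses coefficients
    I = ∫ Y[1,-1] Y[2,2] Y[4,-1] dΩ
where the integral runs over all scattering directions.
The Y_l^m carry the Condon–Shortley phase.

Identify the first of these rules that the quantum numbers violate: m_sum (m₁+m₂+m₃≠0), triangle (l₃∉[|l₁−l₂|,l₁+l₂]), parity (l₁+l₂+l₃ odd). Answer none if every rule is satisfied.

azimuthal sum: -1 + 2 − 1 = 0  ✓
1 ≤ 4 ≤ 3 (triangle on l)  ✗
L = 1 + 2 + 4 = 7 (odd)

triangle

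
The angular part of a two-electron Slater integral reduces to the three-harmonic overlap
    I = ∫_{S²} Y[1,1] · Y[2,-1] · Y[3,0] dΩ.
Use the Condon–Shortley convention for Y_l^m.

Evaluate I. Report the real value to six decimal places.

0.143048

Checks pass: Σm=0; 6 even; l₃=3∈[1,3].
(2·1+1)(2·2+1)(2·3+1) = 105
Δ: 0! 2! 4! / 7! → 1/105
sum: t=0:+1/4 = 1/4
3j²(1 2 3; 0 0 0) = Δ·Π!·Σ² = 3/35  (sign -1)
sum: t=0:+1/12 = 1/12
3j²(1 2 3; 1 -1 0) = Δ·Π!·Σ² = 1/35  (sign -1)
combine: 4πI² = 105·3/35·1/35 = 9/35
take √, sign +1: I = 0.14304817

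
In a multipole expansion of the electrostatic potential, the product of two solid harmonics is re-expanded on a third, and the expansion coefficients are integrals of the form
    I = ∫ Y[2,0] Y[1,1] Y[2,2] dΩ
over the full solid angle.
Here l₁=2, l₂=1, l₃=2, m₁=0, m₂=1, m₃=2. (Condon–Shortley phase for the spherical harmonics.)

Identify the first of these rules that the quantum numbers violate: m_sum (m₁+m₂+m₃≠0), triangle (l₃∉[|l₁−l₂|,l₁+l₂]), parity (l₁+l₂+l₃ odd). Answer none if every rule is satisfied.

m_sum

azimuthal sum: 0 + 1 + 2 = 3  ✗
1 ≤ 2 ≤ 3 (triangle on l)
L = 2 + 1 + 2 = 5 (odd)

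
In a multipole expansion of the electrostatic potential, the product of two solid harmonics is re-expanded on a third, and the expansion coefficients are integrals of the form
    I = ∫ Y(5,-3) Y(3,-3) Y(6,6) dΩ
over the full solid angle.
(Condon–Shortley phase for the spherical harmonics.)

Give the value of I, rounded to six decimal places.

-0.119512

Checks pass: Σm=0; 14 even; l₃=6∈[2,8].
(2·5+1)(2·3+1)(2·6+1) = 1001
Δ: 2! 8! 4! / 15! → 1/675675
sum: t=0:+1/8640 t=1:−1/2304 t=2:+1/8640 = -7/34560
3j²(5 3 6; 0 0 0) = Δ·Π!·Σ² = 7/429  (sign -1)
sum: t=0:+1/1935360 = 1/1935360
3j²(5 3 6; -3 -3 6) = Δ·Π!·Σ² = 1/91  (sign +1)
combine: 4πI² = 1001·7/429·1/91 = 7/39
take √, sign -1: I = -0.11951207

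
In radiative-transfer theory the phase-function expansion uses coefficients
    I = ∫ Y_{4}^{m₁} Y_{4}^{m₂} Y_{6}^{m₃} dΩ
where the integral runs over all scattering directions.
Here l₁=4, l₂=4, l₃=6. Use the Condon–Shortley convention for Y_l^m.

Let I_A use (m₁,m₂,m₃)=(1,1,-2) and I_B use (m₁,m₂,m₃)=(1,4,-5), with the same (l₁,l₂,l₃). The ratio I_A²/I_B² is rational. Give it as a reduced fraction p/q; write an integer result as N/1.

35/66

Same 4,4,6: normalisation and zero-m 3j drop out of the ratio.
A: Δ: 2! 6! 6! / 15! → 1/1261260; sum: t=0:+1/8640 t=1:−1/2304 t=2:+1/8640 = -7/34560; 3j²(4 4 6; 1 1 -2) = Δ·Π!·Σ² = 7/429  (sign -1)
B: Δ: 2! 6! 6! / 15! → 1/1261260; sum: t=2:+1/172800 = 1/172800; 3j²(4 4 6; 1 4 -5) = Δ·Π!·Σ² = 2/65  (sign -1)
I_A²/I_B² = (7/429)/(2/65) = 35/66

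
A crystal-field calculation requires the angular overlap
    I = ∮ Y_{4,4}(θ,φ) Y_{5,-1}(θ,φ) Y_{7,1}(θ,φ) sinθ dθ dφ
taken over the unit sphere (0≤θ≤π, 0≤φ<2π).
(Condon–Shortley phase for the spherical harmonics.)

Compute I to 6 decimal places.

4 − 1 + 1 = 4 ≠ 0: azimuthal integral kills it; I = 0

0.000000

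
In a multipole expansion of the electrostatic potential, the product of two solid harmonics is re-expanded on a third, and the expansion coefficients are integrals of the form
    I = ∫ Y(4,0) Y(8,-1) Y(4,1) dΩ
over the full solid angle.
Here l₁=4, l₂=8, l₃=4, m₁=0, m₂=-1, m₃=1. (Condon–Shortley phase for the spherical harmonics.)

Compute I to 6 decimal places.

-0.222409

Checks pass: Σm=0; 16 even; l₃=4∈[4,12].
(2·4+1)(2·8+1)(2·4+1) = 1377
Δ: 8! 0! 8! / 17! → 1/218790
sum: t=4:+1/331776 = 1/331776
3j²(4 8 4; 0 0 0) = Δ·Π!·Σ² = 490/21879  (sign +1)
sum: t=4:+1/414720 = 1/414720
3j²(4 8 4; 0 -1 1) = Δ·Π!·Σ² = 49/2431  (sign -1)
combine: 4πI² = 1377·490/21879·49/2431 = 216090/347633
take √, sign -1: I = -0.22240877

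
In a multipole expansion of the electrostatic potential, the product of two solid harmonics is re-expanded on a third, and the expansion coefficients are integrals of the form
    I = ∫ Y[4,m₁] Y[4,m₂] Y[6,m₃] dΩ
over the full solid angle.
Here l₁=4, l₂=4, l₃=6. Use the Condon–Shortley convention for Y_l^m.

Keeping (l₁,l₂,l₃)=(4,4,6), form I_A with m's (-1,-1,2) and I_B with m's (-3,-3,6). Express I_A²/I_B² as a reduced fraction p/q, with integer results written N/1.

5/11

Same 4,4,6: normalisation and zero-m 3j drop out of the ratio.
A: Δ: 2! 6! 6! / 15! → 1/1261260; sum: t=0:+1/8640 t=1:−1/2304 t=2:+1/8640 = -7/34560; 3j²(4 4 6; -1 -1 2) = Δ·Π!·Σ² = 7/429  (sign -1)
B: Δ: 2! 6! 6! / 15! → 1/1261260; sum: t=1:−1/518400 = -1/518400; 3j²(4 4 6; -3 -3 6) = Δ·Π!·Σ² = 7/195  (sign -1)
I_A²/I_B² = (7/429)/(7/195) = 5/11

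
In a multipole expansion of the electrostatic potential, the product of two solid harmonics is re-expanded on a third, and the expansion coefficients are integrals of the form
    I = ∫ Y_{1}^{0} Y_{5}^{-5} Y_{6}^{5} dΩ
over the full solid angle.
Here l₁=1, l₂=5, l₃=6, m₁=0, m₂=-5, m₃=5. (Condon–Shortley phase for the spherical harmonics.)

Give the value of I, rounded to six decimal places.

-0.135514

Checks pass: Σm=0; 12 even; l₃=6∈[4,6].
(2·1+1)(2·5+1)(2·6+1) = 429
Δ: 0! 2! 10! / 13! → 1/858
sum: t=0:+1/14400 = 1/14400
3j²(1 5 6; 0 0 0) = Δ·Π!·Σ² = 6/143  (sign +1)
sum: t=0:+1/3628800 = 1/3628800
3j²(1 5 6; 0 -5 5) = Δ·Π!·Σ² = 1/78  (sign -1)
combine: 4πI² = 429·6/143·1/78 = 3/13
take √, sign -1: I = -0.13551395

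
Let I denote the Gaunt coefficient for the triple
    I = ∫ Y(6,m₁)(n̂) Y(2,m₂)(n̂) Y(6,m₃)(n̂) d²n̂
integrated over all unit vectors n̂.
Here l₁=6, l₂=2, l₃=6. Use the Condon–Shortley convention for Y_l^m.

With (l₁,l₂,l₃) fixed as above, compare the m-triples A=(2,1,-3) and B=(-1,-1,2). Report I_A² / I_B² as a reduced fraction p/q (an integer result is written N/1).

5/2

l's match ⇒ only the (l;m) 3-j factors differ between A and B.
A: triangle coeff Δ(6,2,6) = 1/90090; Σ_t [1,2]: t=1:−1/60480 t=2:+1/161280 = -1/96768; (3j)²=15/1001 [(6 2 6; 2 1 -3)], sign=+1
B: triangle coeff Δ(6,2,6) = 1/90090; Σ_t [0,1]: t=0:+1/60480 t=1:−1/34560 = -1/80640; (3j)²=6/1001 [(6 2 6; -1 -1 2)], sign=-1
I_A²/I_B² = (15/1001)/(6/1001) = 5/2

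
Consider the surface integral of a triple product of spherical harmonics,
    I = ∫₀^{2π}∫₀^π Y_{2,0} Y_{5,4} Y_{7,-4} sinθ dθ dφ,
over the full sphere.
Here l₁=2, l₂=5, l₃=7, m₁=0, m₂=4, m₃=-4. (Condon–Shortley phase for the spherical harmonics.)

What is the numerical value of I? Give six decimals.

Rules hold: Σm=0, L=14 even, 3≤7≤7.
N = 5·11·15 = 825
Δ = 0!·4!·10!/15! = 1/15015
Racah Σ t=0..0: t=0:+1/57600 = 1/57600
⇒ 3j(2 5 7; 0 0 0)² = 21/715, sgn -1
Racah Σ t=0..0: t=0:+1/1451520 = 1/1451520
⇒ 3j(2 5 7; 0 4 -4)² = 1/91, sgn -1
4πI² = N·(3j₀)²·(3jₘ)² = 45/169
I = +1·√(0.266272/4π) = 0.14556534

0.145565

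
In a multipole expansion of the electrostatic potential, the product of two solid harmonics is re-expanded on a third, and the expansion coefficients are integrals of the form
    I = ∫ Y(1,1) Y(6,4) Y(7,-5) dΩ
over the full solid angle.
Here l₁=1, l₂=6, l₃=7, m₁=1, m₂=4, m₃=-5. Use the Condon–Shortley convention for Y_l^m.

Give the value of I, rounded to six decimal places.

-0.284256

Checks pass: Σm=0; 14 even; l₃=7∈[5,7].
(2·1+1)(2·6+1)(2·7+1) = 585
Δ: 0! 2! 12! / 15! → 1/1365
sum: t=0:+1/518400 = 1/518400
3j²(1 6 7; 0 0 0) = Δ·Π!·Σ² = 7/195  (sign -1)
sum: t=0:+1/14515200 = 1/14515200
3j²(1 6 7; 1 4 -5) = Δ·Π!·Σ² = 22/455  (sign +1)
combine: 4πI² = 585·7/195·22/455 = 66/65
take √, sign -1: I = -0.28425647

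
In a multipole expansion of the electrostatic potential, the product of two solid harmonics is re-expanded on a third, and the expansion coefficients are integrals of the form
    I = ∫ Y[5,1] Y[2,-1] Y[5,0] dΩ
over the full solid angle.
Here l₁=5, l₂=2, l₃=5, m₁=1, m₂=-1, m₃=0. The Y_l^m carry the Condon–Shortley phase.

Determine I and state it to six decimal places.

-0.036166

m-sum 0 ✓  L=12 even ✓  3≤5≤7 ✓
Π(2lᵢ+1) = 11×5×11 = 605
triangle coeff Δ(5,2,5) = 1/38610
Σ_t [0,2]: t=0:+1/2880 t=1:−1/576 t=2:+1/2880 = -1/960
(3j)²=10/429 [(5 2 5; 0 0 0)], sign=+1
Σ_t [0,1]: t=0:+1/1152 t=1:−1/1440 = 1/5760
(3j)²=1/858 [(5 2 5; 1 -1 0)], sign=-1
⇒ 4πI² = 25/1521
I = (-1)√(25/1521/(4π)) = -0.03616600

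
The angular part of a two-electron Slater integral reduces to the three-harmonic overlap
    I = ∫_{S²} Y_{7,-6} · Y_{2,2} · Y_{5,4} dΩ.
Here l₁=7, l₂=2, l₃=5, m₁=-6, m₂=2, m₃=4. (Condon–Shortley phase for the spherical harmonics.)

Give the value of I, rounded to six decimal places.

0.303018

m-sum 0 ✓  L=14 even ✓  5≤5≤9 ✓
Π(2lᵢ+1) = 15×5×11 = 825
triangle coeff Δ(7,2,5) = 1/15015
Σ_t [2,2]: t=2:+1/57600 = 1/57600
(3j)²=21/715 [(7 2 5; 0 0 0)], sign=-1
Σ_t [4,4]: t=4:+1/8709120 = 1/8709120
(3j)²=1/21 [(7 2 5; -6 2 4)], sign=-1
⇒ 4πI² = 15/13
I = (+1)√(15/13/(4π)) = 0.30301841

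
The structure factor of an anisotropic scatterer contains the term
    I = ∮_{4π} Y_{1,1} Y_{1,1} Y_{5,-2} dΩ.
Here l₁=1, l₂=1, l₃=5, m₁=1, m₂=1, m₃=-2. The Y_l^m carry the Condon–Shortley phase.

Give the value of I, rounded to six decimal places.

0.000000

l₃=5 ∉ [0,2] — triangle fails ⇒ I = 0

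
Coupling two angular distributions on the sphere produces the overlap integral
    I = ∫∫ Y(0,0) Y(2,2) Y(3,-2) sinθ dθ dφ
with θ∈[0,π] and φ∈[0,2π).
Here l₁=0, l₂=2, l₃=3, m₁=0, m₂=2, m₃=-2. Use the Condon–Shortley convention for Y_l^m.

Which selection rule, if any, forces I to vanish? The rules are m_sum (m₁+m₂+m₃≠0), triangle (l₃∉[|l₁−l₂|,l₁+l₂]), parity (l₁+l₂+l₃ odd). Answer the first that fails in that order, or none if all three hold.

m₁+m₂+m₃ = 0 + 2 − 2 = 0  ✓
triangle: |0−2|=2 ≤ l₃=3 ≤ 0+2=2  ✗
parity: l₁+l₂+l₃ = 5 is odd

triangle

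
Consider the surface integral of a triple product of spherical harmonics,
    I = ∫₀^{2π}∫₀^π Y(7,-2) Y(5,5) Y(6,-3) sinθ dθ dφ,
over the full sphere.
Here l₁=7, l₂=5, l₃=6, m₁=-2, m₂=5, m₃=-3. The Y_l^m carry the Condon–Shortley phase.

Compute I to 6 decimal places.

0.140567

Rules hold: Σm=0, L=18 even, 2≤6≤12.
N = 15·11·13 = 2145
Δ = 6!·8!·4!/19! = 1/174594420
Racah Σ t=1..5: t=1:−1/4147200 t=2:+1/207360 t=3:−1/82944 t=4:+1/207360 t=5:−1/4147200 = -1/345600
⇒ 3j(7 5 6; 0 0 0)² = 420/46189, sgn -1
Racah Σ t=6..6: t=6:+1/12441600 = 1/12441600
⇒ 3j(7 5 6; -2 5 -3)² = 588/46189, sgn -1
4πI² = N·(3j₀)²·(3jₘ)² = 3704400/14919047
I = +1·√(0.2483/4π) = 0.14056703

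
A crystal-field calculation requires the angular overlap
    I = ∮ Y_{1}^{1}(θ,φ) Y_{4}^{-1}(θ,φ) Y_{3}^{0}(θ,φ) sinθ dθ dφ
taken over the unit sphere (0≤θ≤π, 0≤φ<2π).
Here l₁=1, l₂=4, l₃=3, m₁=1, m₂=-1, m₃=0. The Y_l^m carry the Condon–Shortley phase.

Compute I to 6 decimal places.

-0.194664

Rules hold: Σm=0, L=8 even, 3≤3≤5.
N = 3·9·7 = 189
Δ = 2!·0!·6!/9! = 1/252
Racah Σ t=1..1: t=1:−1/36 = -1/36
⇒ 3j(1 4 3; 0 0 0)² = 4/63, sgn +1
Racah Σ t=0..0: t=0:+1/72 = 1/72
⇒ 3j(1 4 3; 1 -1 0)² = 5/126, sgn -1
4πI² = N·(3j₀)²·(3jₘ)² = 10/21
I = -1·√(0.47619/4π) = -0.19466390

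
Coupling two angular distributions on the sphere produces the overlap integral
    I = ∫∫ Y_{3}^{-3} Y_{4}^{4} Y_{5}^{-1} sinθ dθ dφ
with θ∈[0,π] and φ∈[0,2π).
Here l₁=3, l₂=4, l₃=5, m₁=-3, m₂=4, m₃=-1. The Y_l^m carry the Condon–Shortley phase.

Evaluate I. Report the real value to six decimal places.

Rules hold: Σm=0, L=12 even, 1≤5≤7.
N = 7·9·11 = 693
Δ = 2!·4!·6!/13! = 1/180180
Racah Σ t=0..2: t=0:+1/576 t=1:−1/144 t=2:+1/576 = -1/288
⇒ 3j(3 4 5; 0 0 0)² = 20/1001, sgn +1
Racah Σ t=2..2: t=2:+1/34560 = 1/34560
⇒ 3j(3 4 5; -3 4 -1)² = 1/429, sgn +1
4πI² = N·(3j₀)²·(3jₘ)² = 60/1859
I = +1·√(0.0322754/4π) = 0.05067935

0.050679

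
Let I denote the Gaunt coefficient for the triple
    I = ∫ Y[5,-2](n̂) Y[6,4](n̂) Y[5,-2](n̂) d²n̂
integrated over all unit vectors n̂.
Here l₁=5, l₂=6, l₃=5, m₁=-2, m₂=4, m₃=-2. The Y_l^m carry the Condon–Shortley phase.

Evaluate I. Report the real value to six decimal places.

0.137762

m-sum 0 ✓  L=16 even ✓  1≤5≤11 ✓
Π(2lᵢ+1) = 11×13×11 = 1573
triangle coeff Δ(5,6,5) = 1/28588560
Σ_t [1,5]: t=1:−1/345600 t=2:+1/13824 t=3:−1/5184 t=4:+1/13824 t=5:−1/345600 = -7/129600
(3j)²=80/7293 [(5 6 5; 0 0 0)], sign=+1
Σ_t [4,6]: t=4:+1/207360 t=5:−1/57600 t=6:+1/207360 = -1/129600
(3j)²=168/12155 [(5 6 5; -2 4 -2)], sign=+1
⇒ 4πI² = 896/3757
I = (+1)√(896/3757/(4π)) = 0.13776169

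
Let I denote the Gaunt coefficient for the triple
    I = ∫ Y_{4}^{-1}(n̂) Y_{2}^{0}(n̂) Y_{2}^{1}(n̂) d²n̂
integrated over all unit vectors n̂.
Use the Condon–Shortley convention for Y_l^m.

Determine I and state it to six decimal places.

Checks pass: Σm=0; 8 even; l₃=2∈[2,6].
(2·4+1)(2·2+1)(2·2+1) = 225
Δ: 4! 4! 0! / 9! → 1/630
sum: t=2:+1/16 = 1/16
3j²(4 2 2; 0 0 0) = Δ·Π!·Σ² = 2/35  (sign +1)
sum: t=2:+1/24 = 1/24
3j²(4 2 2; -1 0 1) = Δ·Π!·Σ² = 1/21  (sign -1)
combine: 4πI² = 225·2/35·1/21 = 30/49
take √, sign -1: I = -0.22072812

-0.220728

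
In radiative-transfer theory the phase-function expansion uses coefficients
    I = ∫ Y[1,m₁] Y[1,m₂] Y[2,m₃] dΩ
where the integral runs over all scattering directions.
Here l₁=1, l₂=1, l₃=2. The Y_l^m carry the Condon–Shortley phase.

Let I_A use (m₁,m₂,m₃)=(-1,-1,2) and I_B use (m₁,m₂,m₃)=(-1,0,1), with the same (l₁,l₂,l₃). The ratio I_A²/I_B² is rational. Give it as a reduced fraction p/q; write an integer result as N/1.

Shared (l₁,l₂,l₃)=(1,1,2): N and (l;000)² cancel in I_A²/I_B².
A: Δ = 0!·2!·2!/5! = 1/30; Racah Σ t=0..0: t=0:+1/4 = 1/4; ⇒ 3j(1 1 2; -1 -1 2)² = 1/5, sgn +1
B: Δ = 0!·2!·2!/5! = 1/30; Racah Σ t=0..0: t=0:+1/2 = 1/2; ⇒ 3j(1 1 2; -1 0 1)² = 1/10, sgn -1
I_A²/I_B² = (1/5)/(1/10) = 2/1

2/1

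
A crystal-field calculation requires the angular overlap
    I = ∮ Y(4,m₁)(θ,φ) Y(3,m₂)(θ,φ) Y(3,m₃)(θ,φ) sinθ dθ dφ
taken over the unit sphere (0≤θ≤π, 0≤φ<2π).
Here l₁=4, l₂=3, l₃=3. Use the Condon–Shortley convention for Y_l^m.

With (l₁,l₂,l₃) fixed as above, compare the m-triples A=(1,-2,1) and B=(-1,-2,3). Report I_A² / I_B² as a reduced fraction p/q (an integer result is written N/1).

l's match ⇒ only the (l;m) 3-j factors differ between A and B.
A: triangle coeff Δ(4,3,3) = 1/34650; Σ_t [0,1]: t=0:+1/144 t=1:−1/48 = -1/72; (3j)²=16/693 [(4 3 3; 1 -2 1)], sign=-1
B: triangle coeff Δ(4,3,3) = 1/34650; Σ_t [1,1]: t=1:−1/288 = -1/288; (3j)²=5/231 [(4 3 3; -1 -2 3)], sign=-1
I_A²/I_B² = (16/693)/(5/231) = 16/15

16/15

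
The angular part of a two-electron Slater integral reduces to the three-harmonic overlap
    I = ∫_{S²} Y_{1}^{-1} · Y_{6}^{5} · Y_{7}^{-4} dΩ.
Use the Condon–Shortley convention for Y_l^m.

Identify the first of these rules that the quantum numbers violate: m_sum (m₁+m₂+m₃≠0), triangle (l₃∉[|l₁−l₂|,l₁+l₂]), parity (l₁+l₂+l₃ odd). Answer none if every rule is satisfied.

none

Σmᵢ = 0  ✓
l₃∈[|l₁−l₂|,l₁+l₂]=[5,7], have l₃=7  ✓
Σlᵢ = 14 ⇒ even  ✓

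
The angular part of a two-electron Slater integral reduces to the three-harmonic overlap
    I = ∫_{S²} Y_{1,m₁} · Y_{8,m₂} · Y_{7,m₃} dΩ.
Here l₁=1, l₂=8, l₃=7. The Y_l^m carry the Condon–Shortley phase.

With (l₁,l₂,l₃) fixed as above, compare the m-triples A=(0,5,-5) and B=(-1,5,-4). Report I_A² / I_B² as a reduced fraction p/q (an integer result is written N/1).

1/2

l's match ⇒ only the (l;m) 3-j factors differ between A and B.
A: triangle coeff Δ(1,8,7) = 1/2040; Σ_t [1,1]: t=1:−1/958003200 = -1/958003200; (3j)²=13/680 [(1 8 7; 0 5 -5)], sign=-1
B: triangle coeff Δ(1,8,7) = 1/2040; Σ_t [2,2]: t=2:+1/479001600 = 1/479001600; (3j)²=13/340 [(1 8 7; -1 5 -4)], sign=-1
I_A²/I_B² = (13/680)/(13/340) = 1/2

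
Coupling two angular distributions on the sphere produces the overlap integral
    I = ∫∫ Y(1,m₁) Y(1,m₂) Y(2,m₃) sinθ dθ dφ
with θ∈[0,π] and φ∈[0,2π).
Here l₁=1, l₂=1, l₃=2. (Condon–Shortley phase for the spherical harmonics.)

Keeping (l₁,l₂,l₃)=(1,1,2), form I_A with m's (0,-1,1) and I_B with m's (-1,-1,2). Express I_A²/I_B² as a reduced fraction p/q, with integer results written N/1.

Same 1,1,2: normalisation and zero-m 3j drop out of the ratio.
A: Δ: 0! 2! 2! / 5! → 1/30; sum: t=0:+1/2 = 1/2; 3j²(1 1 2; 0 -1 1) = Δ·Π!·Σ² = 1/10  (sign -1)
B: Δ: 0! 2! 2! / 5! → 1/30; sum: t=0:+1/4 = 1/4; 3j²(1 1 2; -1 -1 2) = Δ·Π!·Σ² = 1/5  (sign +1)
I_A²/I_B² = (1/10)/(1/5) = 1/2

1/2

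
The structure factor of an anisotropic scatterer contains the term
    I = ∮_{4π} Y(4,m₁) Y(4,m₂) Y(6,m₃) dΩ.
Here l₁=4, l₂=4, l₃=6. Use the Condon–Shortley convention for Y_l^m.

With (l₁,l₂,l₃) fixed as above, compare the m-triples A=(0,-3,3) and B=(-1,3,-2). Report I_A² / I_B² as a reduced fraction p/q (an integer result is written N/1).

5/9

Same 4,4,6: normalisation and zero-m 3j drop out of the ratio.
A: Δ: 2! 6! 6! / 15! → 1/1261260; sum: t=0:+1/11520 t=1:−1/25920 = 1/20736; 3j²(4 4 6; 0 -3 3) = Δ·Π!·Σ² = 5/429  (sign -1)
B: Δ: 2! 6! 6! / 15! → 1/1261260; sum: t=1:−1/34560 t=2:+1/8640 = 1/11520; 3j²(4 4 6; -1 3 -2) = Δ·Π!·Σ² = 3/143  (sign +1)
I_A²/I_B² = (5/429)/(3/143) = 5/9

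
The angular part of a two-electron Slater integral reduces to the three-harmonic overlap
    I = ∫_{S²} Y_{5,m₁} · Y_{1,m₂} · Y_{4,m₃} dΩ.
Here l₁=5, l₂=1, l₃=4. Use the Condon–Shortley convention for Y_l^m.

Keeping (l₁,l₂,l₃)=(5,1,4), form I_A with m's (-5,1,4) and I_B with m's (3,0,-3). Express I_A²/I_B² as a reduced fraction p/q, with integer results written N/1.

45/16

l's match ⇒ only the (l;m) 3-j factors differ between A and B.
A: triangle coeff Δ(5,1,4) = 1/495; Σ_t [2,2]: t=2:+1/80640 = 1/80640; (3j)²=1/11 [(5 1 4; -5 1 4)], sign=+1
B: triangle coeff Δ(5,1,4) = 1/495; Σ_t [1,1]: t=1:−1/5040 = -1/5040; (3j)²=16/495 [(5 1 4; 3 0 -3)], sign=+1
I_A²/I_B² = (1/11)/(16/495) = 45/16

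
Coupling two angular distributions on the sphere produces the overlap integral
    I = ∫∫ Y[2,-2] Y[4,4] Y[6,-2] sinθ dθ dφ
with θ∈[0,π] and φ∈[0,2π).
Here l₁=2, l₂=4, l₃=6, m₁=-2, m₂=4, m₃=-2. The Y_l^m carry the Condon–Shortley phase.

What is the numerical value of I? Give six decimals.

m-sum 0 ✓  L=12 even ✓  2≤6≤6 ✓
Π(2lᵢ+1) = 5×9×13 = 585
triangle coeff Δ(2,4,6) = 1/6435
Σ_t [0,0]: t=0:+1/2304 = 1/2304
(3j)²=5/143 [(2 4 6; 0 0 0)], sign=+1
Σ_t [0,0]: t=0:+1/967680 = 1/967680
(3j)²=1/6435 [(2 4 6; -2 4 -2)], sign=+1
⇒ 4πI² = 5/1573
I = (+1)√(5/1573/(4π)) = 0.01590434

0.015904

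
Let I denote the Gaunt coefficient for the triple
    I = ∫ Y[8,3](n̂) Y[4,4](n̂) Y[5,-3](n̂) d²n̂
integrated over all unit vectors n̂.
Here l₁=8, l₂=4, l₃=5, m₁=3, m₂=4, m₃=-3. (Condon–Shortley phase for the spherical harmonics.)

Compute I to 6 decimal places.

0.000000

m-sum = 3 + 4 − 3 = 4 ≠ 0 ⇒ I = 0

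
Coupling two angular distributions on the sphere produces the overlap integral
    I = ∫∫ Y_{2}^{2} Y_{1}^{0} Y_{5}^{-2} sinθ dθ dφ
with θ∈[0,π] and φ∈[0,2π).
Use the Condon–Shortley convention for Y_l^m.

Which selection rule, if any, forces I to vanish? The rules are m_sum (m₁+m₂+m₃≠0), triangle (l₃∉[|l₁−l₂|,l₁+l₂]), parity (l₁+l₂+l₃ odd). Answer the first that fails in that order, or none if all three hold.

Σmᵢ = 0  ✓
l₃∈[|l₁−l₂|,l₁+l₂]=[1,3], have l₃=5  ✗
Σlᵢ = 8 ⇒ even

triangle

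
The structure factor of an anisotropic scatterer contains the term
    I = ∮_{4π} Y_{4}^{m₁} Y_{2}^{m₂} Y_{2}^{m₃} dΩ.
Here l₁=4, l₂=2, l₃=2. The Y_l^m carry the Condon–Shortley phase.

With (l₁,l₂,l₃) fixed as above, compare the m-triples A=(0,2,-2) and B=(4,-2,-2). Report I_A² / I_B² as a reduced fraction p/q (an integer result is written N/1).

l's match ⇒ only the (l;m) 3-j factors differ between A and B.
A: triangle coeff Δ(4,2,2) = 1/630; Σ_t [4,4]: t=4:+1/576 = 1/576; (3j)²=1/630 [(4 2 2; 0 2 -2)], sign=+1
B: triangle coeff Δ(4,2,2) = 1/630; Σ_t [0,0]: t=0:+1/576 = 1/576; (3j)²=1/9 [(4 2 2; 4 -2 -2)], sign=+1
I_A²/I_B² = (1/630)/(1/9) = 1/70

1/70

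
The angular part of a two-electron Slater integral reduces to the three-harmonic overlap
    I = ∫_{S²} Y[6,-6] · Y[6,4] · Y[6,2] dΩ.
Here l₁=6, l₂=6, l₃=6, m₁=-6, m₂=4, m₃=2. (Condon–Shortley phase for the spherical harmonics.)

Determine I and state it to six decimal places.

m-sum 0 ✓  L=18 even ✓  0≤6≤12 ✓
Π(2lᵢ+1) = 13×13×13 = 2197
triangle coeff Δ(6,6,6) = 1/325909584
Σ_t [0,6]: t=0:+1/373248000 t=1:−1/1728000 t=2:+1/110592 t=3:−1/46656 t=4:+1/110592 t=5:−1/1728000 t=6:+1/373248000 = -7/1555200
(3j)²=400/46189 [(6 6 6; 0 0 0)], sign=-1
Σ_t [6,6]: t=6:+1/24883200 = 1/24883200
(3j)²=70/4199 [(6 6 6; -6 4 2)], sign=+1
⇒ 4πI² = 364000/1147619
I = (-1)√(364000/1147619/(4π)) = -0.15887183

-0.158872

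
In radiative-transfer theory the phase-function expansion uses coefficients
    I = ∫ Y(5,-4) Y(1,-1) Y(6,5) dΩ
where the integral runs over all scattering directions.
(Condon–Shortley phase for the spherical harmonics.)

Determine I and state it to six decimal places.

-0.303018

Checks pass: Σm=0; 12 even; l₃=6∈[4,6].
(2·5+1)(2·1+1)(2·6+1) = 429
Δ: 0! 10! 2! / 13! → 1/858
sum: t=0:+1/14400 = 1/14400
3j²(5 1 6; 0 0 0) = Δ·Π!·Σ² = 6/143  (sign +1)
sum: t=0:+1/725760 = 1/725760
3j²(5 1 6; -4 -1 5) = Δ·Π!·Σ² = 5/78  (sign -1)
combine: 4πI² = 429·6/143·5/78 = 15/13
take √, sign -1: I = -0.30301841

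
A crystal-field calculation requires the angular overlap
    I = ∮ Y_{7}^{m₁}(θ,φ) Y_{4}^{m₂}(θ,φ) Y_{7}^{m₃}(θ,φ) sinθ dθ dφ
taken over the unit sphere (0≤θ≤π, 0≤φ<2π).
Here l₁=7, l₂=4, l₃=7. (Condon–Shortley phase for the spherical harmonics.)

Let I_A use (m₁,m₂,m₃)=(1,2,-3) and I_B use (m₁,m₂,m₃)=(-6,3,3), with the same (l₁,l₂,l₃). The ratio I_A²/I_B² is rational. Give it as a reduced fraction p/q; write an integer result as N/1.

l's match ⇒ only the (l;m) 3-j factors differ between A and B.
A: triangle coeff Δ(7,4,7) = 1/58198140; Σ_t [2,4]: t=2:+1/1658880 t=3:−1/1088640 t=4:+1/7741440 = -13/69672960; (3j)²=325/149226 [(7 4 7; 1 2 -3)], sign=-1
B: triangle coeff Δ(7,4,7) = 1/58198140; Σ_t [3,4]: t=3:−1/522547200 t=4:+1/52254720 = 1/58060800; (3j)²=9/646 [(7 4 7; -6 3 3)], sign=+1
I_A²/I_B² = (325/149226)/(9/646) = 325/2079

325/2079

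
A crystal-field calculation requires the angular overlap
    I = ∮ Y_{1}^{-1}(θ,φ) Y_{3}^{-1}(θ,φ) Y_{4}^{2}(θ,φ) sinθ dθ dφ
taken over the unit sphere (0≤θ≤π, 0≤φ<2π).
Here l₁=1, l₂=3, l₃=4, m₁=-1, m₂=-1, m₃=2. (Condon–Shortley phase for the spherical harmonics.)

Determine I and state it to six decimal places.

0.238414

Rules hold: Σm=0, L=8 even, 2≤4≤4.
N = 3·7·9 = 189
Δ = 0!·2!·6!/9! = 1/252
Racah Σ t=0..0: t=0:+1/36 = 1/36
⇒ 3j(1 3 4; 0 0 0)² = 4/63, sgn +1
Racah Σ t=0..0: t=0:+1/96 = 1/96
⇒ 3j(1 3 4; -1 -1 2)² = 5/84, sgn +1
4πI² = N·(3j₀)²·(3jₘ)² = 5/7
I = +1·√(0.714286/4π) = 0.23841361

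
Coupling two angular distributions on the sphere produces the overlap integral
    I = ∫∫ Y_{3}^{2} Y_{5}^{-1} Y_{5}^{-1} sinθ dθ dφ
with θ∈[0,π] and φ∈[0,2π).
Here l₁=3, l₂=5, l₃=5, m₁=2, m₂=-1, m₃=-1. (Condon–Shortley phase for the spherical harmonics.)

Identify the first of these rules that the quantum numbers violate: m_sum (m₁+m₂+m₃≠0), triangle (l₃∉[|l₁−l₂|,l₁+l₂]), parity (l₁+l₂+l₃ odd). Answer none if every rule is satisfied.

parity

azimuthal sum: 2 − 1 − 1 = 0  ✓
2 ≤ 5 ≤ 8 (triangle on l)  ✓
L = 3 + 5 + 5 = 13 (odd)  ✗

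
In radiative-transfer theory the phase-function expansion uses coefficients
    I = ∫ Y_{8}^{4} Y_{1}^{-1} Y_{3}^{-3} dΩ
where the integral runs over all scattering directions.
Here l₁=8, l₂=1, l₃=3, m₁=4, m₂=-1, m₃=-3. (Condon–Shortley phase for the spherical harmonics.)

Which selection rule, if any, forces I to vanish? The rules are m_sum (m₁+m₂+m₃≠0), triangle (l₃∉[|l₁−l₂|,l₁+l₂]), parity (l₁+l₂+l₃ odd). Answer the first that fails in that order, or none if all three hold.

triangle

azimuthal sum: 4 − 1 − 3 = 0  ✓
7 ≤ 3 ≤ 9 (triangle on l)  ✗
L = 8 + 1 + 3 = 12 (even)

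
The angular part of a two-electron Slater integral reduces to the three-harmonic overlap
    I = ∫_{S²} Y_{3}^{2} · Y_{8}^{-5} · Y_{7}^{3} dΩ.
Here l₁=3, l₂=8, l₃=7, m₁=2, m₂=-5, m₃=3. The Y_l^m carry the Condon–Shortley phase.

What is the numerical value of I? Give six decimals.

-0.085867

Rules hold: Σm=0, L=18 even, 5≤7≤11.
N = 7·17·15 = 1785
Δ = 4!·2!·12!/19! = 1/5290740
Racah Σ t=1..3: t=1:−1/7257600 t=2:+1/2073600 t=3:−1/7257600 = 1/4838400
⇒ 3j(3 8 7; 0 0 0)² = 252/20995, sgn -1
Racah Σ t=0..1: t=0:+1/52254720 t=1:−1/87091200 = 1/130636800
⇒ 3j(3 8 7; 2 -5 3)² = 88/20349, sgn +1
4πI² = N·(3j₀)²·(3jₘ)² = 7392/79781
I = -1·√(0.0926536/4π) = -0.08586700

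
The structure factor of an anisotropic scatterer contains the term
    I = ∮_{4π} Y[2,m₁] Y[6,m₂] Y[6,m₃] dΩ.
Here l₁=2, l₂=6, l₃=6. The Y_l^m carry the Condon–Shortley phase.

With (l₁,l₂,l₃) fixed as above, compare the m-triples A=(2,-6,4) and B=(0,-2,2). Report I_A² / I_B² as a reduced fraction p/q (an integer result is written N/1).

11/25

l's match ⇒ only the (l;m) 3-j factors differ between A and B.
A: triangle coeff Δ(2,6,6) = 1/90090; Σ_t [0,0]: t=0:+1/14515200 = 1/14515200; (3j)²=2/455 [(2 6 6; 2 -6 4)], sign=+1
B: triangle coeff Δ(2,6,6) = 1/90090; Σ_t [0,2]: t=0:+1/69120 t=1:−1/30240 t=2:+1/322560 = -1/64512; (3j)²=10/1001 [(2 6 6; 0 -2 2)], sign=-1
I_A²/I_B² = (2/455)/(10/1001) = 11/25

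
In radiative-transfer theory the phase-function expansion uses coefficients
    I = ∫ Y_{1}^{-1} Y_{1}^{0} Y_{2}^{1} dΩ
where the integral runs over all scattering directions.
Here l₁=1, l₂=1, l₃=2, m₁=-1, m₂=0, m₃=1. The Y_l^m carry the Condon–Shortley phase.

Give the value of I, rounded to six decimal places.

-0.218510

m-sum 0 ✓  L=4 even ✓  0≤2≤2 ✓
Π(2lᵢ+1) = 3×3×5 = 45
triangle coeff Δ(1,1,2) = 1/30
Σ_t [0,0]: t=0:+1/1 = 1/1
(3j)²=2/15 [(1 1 2; 0 0 0)], sign=+1
Σ_t [0,0]: t=0:+1/2 = 1/2
(3j)²=1/10 [(1 1 2; -1 0 1)], sign=-1
⇒ 4πI² = 3/5
I = (-1)√(3/5/(4π)) = -0.21850969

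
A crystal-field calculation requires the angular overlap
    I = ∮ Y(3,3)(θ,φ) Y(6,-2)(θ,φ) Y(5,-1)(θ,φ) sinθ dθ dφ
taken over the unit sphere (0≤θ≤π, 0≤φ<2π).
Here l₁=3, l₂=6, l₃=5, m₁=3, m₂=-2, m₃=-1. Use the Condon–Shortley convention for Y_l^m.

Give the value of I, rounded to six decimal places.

Checks pass: Σm=0; 14 even; l₃=5∈[3,9].
(2·3+1)(2·6+1)(2·5+1) = 1001
Δ: 4! 2! 8! / 15! → 1/675675
sum: t=1:−1/8640 t=2:+1/2304 t=3:−1/8640 = 7/34560
3j²(3 6 5; 0 0 0) = Δ·Π!·Σ² = 7/429  (sign -1)
sum: t=0:+1/27648 = 1/27648
3j²(3 6 5; 3 -2 -1) = Δ·Π!·Σ² = 10/429  (sign +1)
combine: 4πI² = 1001·7/429·10/429 = 490/1287
take √, sign -1: I = -0.17406195

-0.174062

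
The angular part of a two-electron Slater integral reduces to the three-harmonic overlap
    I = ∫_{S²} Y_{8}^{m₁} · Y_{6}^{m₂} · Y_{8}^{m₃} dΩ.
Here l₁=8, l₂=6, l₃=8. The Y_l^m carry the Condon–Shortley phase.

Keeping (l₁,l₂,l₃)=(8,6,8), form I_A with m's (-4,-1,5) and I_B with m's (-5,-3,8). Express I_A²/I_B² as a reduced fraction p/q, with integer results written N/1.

Same 8,6,8: normalisation and zero-m 3j drop out of the ratio.
A: Δ: 6! 10! 6! / 23! → 1/13742520792; sum: t=2:+1/6270566400 t=3:−1/627056640 t=4:+1/464486400 t=5:−1/2612736000 = 1/2985984000; 3j²(8 6 8; -4 -1 5) = Δ·Π!·Σ² = 63/29716  (sign -1)
B: Δ: 6! 10! 6! / 23! → 1/13742520792; sum: t=3:−1/94058496000 = -1/94058496000; 3j²(8 6 8; -5 -3 8) = Δ·Π!·Σ² = 104/7429  (sign -1)
I_A²/I_B² = (63/29716)/(104/7429) = 63/416

63/416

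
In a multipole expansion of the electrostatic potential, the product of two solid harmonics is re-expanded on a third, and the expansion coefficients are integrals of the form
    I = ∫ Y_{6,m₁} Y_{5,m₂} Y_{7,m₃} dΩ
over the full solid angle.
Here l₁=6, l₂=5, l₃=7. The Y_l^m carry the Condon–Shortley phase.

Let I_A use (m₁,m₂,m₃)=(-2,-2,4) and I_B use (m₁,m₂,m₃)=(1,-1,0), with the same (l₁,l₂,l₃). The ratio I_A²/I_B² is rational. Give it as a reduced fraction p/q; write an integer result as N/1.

24057/1280

l's match ⇒ only the (l;m) 3-j factors differ between A and B.
A: triangle coeff Δ(6,5,7) = 1/174594420; Σ_t [0,3]: t=0:+1/34836480 t=1:−1/1451520 t=2:+1/691200 t=3:−1/3110400 = 1/2150400; (3j)²=729/83980 [(6 5 7; -2 -2 4)], sign=-1
B: triangle coeff Δ(6,5,7) = 1/174594420; Σ_t [0,4]: t=0:+1/829440 t=1:−1/124416 t=2:+1/138240 t=3:−1/1036800 t=4:+1/87091200 = -1/1814400; (3j)²=64/138567 [(6 5 7; 1 -1 0)], sign=+1
I_A²/I_B² = (729/83980)/(64/138567) = 24057/1280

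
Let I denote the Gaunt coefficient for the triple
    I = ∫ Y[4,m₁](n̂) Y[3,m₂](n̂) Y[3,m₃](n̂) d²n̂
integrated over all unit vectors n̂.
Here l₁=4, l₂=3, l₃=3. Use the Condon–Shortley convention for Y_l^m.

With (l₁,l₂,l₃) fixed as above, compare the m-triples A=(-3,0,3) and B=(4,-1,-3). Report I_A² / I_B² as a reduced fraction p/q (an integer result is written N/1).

Shared (l₁,l₂,l₃)=(4,3,3): N and (l;000)² cancel in I_A²/I_B².
A: Δ = 4!·4!·2!/11! = 1/34650; Racah Σ t=3..3: t=3:−1/288 = -1/288; ⇒ 3j(4 3 3; -3 0 3)² = 1/22, sgn -1
B: Δ = 4!·4!·2!/11! = 1/34650; Racah Σ t=0..0: t=0:+1/1152 = 1/1152; ⇒ 3j(4 3 3; 4 -1 -3)² = 1/33, sgn +1
I_A²/I_B² = (1/22)/(1/33) = 3/2

3/2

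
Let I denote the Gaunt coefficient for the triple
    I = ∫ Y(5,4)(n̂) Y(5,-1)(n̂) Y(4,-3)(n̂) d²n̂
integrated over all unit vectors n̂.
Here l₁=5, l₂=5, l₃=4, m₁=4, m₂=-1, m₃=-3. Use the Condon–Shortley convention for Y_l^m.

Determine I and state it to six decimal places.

-0.168084

Rules hold: Σm=0, L=14 even, 0≤4≤10.
N = 11·11·9 = 1089
Δ = 6!·4!·4!/15! = 1/3153150
Racah Σ t=1..5: t=1:−1/69120 t=2:+1/1728 t=3:−1/576 t=4:+1/1728 t=5:−1/69120 = -7/11520
⇒ 3j(5 5 4; 0 0 0)² = 2/143, sgn -1
Racah Σ t=0..1: t=0:+1/103680 t=1:−1/17280 = -1/20736
⇒ 3j(5 5 4; 4 -1 -3)² = 10/429, sgn +1
4πI² = N·(3j₀)²·(3jₘ)² = 60/169
I = -1·√(0.35503/4π) = -0.16808437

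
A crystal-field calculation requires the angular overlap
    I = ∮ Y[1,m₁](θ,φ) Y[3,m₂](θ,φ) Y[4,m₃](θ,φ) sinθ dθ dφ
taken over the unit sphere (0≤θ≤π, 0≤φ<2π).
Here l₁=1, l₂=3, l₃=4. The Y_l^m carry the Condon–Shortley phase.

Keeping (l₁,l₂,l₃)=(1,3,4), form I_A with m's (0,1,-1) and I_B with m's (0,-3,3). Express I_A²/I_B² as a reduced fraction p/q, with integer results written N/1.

15/7

l's match ⇒ only the (l;m) 3-j factors differ between A and B.
A: triangle coeff Δ(1,3,4) = 1/252; Σ_t [0,0]: t=0:+1/48 = 1/48; (3j)²=5/84 [(1 3 4; 0 1 -1)], sign=-1
B: triangle coeff Δ(1,3,4) = 1/252; Σ_t [0,0]: t=0:+1/720 = 1/720; (3j)²=1/36 [(1 3 4; 0 -3 3)], sign=-1
I_A²/I_B² = (5/84)/(1/36) = 15/7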